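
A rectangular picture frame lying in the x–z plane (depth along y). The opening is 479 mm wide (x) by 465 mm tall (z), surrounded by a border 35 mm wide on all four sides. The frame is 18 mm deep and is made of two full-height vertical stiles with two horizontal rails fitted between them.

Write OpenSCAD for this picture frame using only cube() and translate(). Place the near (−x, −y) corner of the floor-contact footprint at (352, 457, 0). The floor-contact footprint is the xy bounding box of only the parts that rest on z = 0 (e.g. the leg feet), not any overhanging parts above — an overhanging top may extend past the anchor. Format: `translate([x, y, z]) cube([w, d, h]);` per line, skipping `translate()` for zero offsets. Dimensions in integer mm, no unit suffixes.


translate([352, 457, 0]) cube([35, 18, 535]);
translate([866, 457, 0]) cube([35, 18, 535]);
translate([387, 457, 0]) cube([479, 18, 35]);
translate([387, 457, 500]) cube([479, 18, 35]);


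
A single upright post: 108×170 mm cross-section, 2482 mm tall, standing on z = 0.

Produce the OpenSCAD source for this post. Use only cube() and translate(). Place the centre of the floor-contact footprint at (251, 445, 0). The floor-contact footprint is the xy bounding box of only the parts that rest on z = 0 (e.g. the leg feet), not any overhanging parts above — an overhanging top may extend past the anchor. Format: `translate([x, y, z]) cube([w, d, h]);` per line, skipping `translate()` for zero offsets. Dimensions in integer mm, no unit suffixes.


translate([197, 360, 0]) cube([108, 170, 2482]);


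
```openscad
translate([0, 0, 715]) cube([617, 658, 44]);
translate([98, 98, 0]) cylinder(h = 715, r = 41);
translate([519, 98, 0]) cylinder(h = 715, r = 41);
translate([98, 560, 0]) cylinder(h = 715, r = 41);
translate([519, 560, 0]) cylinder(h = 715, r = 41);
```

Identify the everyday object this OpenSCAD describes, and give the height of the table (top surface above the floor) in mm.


A table. The table height is 759 mm.

A 617×658×44 slab sits at z = 715 on four Ø82 mm round legs — a table. The top surface is at 715 + 44 = 759 mm.


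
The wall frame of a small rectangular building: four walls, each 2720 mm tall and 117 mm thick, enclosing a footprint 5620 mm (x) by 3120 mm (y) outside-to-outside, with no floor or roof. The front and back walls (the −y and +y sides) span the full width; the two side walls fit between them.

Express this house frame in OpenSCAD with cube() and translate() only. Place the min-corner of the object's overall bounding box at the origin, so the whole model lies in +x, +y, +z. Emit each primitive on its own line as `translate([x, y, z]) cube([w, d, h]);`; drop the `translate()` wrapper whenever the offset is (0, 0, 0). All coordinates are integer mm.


cube([5620, 117, 2720]);
translate([0, 3003, 0]) cube([5620, 117, 2720]);
translate([0, 117, 0]) cube([117, 2886, 2720]);
translate([5503, 117, 0]) cube([117, 2886, 2720]);


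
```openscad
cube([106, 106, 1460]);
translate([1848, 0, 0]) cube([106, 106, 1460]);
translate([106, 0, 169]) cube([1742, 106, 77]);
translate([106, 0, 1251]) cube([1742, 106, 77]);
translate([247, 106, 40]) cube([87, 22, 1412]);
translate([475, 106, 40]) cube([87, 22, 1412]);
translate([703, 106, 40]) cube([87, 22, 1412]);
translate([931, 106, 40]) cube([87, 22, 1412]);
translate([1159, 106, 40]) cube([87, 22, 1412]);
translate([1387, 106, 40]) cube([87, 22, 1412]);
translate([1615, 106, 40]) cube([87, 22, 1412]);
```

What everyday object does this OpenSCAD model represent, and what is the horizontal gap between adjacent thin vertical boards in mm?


A fence section. The picket gap is 141 mm.

Two posts, two rails, 7 pickets — a fence section. Span 1742 mm holds 7 pickets of 87 mm with 8 equal gaps: ⌊(1742 − 7·87) / 8⌋ = 141 mm.


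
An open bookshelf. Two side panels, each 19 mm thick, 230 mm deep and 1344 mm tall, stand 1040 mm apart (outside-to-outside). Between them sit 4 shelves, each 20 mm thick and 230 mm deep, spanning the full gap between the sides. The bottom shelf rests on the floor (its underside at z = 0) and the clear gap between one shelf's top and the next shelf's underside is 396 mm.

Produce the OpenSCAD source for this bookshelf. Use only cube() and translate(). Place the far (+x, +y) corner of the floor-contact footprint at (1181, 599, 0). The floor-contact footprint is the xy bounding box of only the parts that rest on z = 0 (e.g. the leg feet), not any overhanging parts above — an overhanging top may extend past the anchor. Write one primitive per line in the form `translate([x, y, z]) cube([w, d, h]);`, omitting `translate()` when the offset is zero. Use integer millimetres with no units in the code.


translate([141, 369, 0]) cube([19, 230, 1344]);
translate([1162, 369, 0]) cube([19, 230, 1344]);
translate([160, 369, 0]) cube([1002, 230, 20]);
translate([160, 369, 416]) cube([1002, 230, 20]);
translate([160, 369, 832]) cube([1002, 230, 20]);
translate([160, 369, 1248]) cube([1002, 230, 20]);


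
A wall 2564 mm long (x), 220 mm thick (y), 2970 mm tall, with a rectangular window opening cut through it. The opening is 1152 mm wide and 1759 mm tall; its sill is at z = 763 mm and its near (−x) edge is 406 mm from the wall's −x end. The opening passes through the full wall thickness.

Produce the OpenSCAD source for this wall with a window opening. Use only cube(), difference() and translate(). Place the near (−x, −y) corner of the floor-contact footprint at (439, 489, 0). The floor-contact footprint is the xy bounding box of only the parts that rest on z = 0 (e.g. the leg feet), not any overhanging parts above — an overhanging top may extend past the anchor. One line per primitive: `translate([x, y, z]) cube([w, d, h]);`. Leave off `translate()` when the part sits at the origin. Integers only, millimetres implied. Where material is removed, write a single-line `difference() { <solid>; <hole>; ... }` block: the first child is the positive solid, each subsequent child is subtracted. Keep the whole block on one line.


difference() { translate([439, 489, 0]) cube([2564, 220, 2970]); translate([845, 489, 763]) cube([1152, 220, 1759]); }


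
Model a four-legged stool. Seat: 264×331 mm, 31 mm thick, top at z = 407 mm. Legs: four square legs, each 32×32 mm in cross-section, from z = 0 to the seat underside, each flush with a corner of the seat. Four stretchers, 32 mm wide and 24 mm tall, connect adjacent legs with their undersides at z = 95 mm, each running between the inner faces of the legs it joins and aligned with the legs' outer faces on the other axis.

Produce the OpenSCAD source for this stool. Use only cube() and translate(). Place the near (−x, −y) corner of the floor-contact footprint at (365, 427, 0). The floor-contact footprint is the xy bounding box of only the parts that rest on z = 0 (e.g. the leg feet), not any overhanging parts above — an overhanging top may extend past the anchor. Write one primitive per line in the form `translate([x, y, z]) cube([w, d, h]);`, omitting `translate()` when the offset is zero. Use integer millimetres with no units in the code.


translate([365, 427, 376]) cube([264, 331, 31]);
translate([365, 427, 0]) cube([32, 32, 376]);
translate([597, 427, 0]) cube([32, 32, 376]);
translate([365, 726, 0]) cube([32, 32, 376]);
translate([597, 726, 0]) cube([32, 32, 376]);
translate([397, 427, 95]) cube([200, 32, 24]);
translate([397, 726, 95]) cube([200, 32, 24]);
translate([365, 459, 95]) cube([32, 267, 24]);
translate([597, 459, 95]) cube([32, 267, 24]);


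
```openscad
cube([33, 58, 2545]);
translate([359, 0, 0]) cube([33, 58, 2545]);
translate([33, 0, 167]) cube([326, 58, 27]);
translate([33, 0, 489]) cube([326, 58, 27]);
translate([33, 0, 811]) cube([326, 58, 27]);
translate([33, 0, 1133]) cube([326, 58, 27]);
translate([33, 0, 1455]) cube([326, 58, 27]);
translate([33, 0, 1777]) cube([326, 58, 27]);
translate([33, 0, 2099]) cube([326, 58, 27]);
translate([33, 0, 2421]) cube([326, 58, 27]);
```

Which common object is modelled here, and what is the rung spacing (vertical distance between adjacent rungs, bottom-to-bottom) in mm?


A ladder. The rung spacing is 322 mm.

Two tall 33×58 posts with 8 short bars between them — a ladder. Adjacent rungs sit at z = 167 and z = 489, so the spacing is 489 − 167 = 322 mm.


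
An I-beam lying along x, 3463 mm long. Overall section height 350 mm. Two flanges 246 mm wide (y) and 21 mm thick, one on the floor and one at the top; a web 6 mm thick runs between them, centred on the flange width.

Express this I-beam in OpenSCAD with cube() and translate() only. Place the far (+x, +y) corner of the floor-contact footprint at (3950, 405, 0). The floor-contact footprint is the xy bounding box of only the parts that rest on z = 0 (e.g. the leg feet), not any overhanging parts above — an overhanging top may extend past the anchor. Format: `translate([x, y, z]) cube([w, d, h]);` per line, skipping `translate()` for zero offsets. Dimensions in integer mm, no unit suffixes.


translate([487, 159, 0]) cube([3463, 246, 21]);
translate([487, 279, 21]) cube([3463, 6, 308]);
translate([487, 159, 329]) cube([3463, 246, 21]);


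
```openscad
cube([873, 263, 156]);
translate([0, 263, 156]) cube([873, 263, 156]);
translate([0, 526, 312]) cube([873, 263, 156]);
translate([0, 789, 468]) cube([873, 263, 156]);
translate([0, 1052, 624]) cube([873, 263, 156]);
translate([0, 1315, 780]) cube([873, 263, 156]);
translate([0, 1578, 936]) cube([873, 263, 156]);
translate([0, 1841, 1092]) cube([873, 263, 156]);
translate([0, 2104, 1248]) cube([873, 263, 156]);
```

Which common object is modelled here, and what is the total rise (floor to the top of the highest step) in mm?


A staircase. The total rise is 1404 mm.

9 identical blocks, each offset up and back from the previous — a staircase. Each step is 156 mm tall and there are 9 of them, so the total rise is 9 × 156 = 1404 mm.


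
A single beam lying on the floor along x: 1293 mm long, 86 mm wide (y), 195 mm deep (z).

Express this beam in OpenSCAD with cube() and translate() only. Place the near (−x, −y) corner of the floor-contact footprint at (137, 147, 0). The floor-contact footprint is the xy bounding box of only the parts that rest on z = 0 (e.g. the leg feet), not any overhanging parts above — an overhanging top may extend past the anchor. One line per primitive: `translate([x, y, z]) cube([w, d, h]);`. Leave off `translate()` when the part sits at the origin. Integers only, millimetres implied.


translate([137, 147, 0]) cube([1293, 86, 195]);


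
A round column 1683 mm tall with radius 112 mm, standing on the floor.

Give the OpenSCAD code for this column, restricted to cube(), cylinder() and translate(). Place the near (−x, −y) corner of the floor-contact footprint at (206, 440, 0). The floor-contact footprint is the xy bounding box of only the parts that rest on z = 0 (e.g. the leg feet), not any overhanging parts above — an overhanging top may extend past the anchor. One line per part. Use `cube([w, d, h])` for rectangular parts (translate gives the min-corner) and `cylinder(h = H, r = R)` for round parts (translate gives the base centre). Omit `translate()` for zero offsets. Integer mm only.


translate([318, 552, 0]) cylinder(h = 1683, r = 112);


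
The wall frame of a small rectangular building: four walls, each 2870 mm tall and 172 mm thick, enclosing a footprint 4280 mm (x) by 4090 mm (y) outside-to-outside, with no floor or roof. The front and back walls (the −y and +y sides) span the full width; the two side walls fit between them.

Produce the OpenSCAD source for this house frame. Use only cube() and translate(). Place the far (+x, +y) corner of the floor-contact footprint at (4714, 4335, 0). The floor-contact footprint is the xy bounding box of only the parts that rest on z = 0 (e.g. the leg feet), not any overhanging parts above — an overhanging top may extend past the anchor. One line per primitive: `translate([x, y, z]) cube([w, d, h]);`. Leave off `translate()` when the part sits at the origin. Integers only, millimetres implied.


translate([434, 245, 0]) cube([4280, 172, 2870]);
translate([434, 4163, 0]) cube([4280, 172, 2870]);
translate([434, 417, 0]) cube([172, 3746, 2870]);
translate([4542, 417, 0]) cube([172, 3746, 2870]);


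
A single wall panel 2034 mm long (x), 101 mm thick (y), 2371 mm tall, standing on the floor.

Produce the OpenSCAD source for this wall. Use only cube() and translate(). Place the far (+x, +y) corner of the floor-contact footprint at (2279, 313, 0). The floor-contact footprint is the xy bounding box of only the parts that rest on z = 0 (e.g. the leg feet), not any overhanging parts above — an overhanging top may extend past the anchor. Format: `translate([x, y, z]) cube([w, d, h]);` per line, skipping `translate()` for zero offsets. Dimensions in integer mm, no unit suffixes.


translate([245, 212, 0]) cube([2034, 101, 2371]);


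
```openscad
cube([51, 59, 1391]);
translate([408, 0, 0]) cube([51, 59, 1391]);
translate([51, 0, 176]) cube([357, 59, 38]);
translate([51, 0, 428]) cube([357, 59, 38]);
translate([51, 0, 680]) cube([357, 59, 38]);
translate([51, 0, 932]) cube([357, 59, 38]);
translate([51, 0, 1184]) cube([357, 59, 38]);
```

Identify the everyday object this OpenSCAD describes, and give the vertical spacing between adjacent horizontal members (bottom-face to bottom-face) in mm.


A ladder. The rung spacing is 252 mm.

Two tall 51×59 posts with 5 short bars between them — a ladder. Adjacent rungs sit at z = 176 and z = 428, so the spacing is 428 − 176 = 252 mm.


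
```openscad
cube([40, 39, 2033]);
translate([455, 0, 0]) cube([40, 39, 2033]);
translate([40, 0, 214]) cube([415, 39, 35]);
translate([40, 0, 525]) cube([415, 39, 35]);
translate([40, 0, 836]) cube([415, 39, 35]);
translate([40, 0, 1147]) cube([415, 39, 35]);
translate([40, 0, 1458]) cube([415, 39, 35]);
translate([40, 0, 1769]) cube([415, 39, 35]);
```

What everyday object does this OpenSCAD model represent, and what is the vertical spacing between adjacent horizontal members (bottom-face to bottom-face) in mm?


A ladder. The rung spacing is 311 mm.

Two tall 40×39 posts with 6 short bars between them — a ladder. Adjacent rungs sit at z = 214 and z = 525, so the spacing is 525 − 214 = 311 mm.


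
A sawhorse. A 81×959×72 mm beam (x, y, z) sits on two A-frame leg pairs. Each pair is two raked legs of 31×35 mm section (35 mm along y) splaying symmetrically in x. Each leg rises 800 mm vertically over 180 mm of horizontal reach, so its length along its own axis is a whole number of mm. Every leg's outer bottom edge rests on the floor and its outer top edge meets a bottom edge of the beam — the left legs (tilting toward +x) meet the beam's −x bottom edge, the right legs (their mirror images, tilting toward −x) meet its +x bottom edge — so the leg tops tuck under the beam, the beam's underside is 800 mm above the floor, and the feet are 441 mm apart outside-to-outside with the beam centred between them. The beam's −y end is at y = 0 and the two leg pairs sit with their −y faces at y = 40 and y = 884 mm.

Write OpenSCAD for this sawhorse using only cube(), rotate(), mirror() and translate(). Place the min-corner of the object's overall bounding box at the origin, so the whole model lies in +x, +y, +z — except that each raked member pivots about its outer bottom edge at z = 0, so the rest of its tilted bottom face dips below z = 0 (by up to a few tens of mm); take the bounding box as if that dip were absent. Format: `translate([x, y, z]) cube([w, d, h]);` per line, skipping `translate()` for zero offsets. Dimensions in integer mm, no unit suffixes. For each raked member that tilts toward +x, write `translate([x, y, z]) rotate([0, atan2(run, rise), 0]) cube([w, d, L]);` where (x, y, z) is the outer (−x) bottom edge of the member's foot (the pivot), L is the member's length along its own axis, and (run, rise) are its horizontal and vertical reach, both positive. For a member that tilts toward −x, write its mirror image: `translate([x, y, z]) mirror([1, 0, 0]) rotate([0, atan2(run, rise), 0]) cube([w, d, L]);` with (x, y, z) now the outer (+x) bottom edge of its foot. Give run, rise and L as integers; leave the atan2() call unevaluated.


translate([180, 0, 800]) cube([81, 959, 72]);
translate([0, 40, 0]) rotate([0, atan2(180, 800), 0]) cube([31, 35, 820]);
translate([441, 40, 0]) mirror([1, 0, 0]) rotate([0, atan2(180, 800), 0]) cube([31, 35, 820]);
translate([0, 884, 0]) rotate([0, atan2(180, 800), 0]) cube([31, 35, 820]);
translate([441, 884, 0]) mirror([1, 0, 0]) rotate([0, atan2(180, 800), 0]) cube([31, 35, 820]);


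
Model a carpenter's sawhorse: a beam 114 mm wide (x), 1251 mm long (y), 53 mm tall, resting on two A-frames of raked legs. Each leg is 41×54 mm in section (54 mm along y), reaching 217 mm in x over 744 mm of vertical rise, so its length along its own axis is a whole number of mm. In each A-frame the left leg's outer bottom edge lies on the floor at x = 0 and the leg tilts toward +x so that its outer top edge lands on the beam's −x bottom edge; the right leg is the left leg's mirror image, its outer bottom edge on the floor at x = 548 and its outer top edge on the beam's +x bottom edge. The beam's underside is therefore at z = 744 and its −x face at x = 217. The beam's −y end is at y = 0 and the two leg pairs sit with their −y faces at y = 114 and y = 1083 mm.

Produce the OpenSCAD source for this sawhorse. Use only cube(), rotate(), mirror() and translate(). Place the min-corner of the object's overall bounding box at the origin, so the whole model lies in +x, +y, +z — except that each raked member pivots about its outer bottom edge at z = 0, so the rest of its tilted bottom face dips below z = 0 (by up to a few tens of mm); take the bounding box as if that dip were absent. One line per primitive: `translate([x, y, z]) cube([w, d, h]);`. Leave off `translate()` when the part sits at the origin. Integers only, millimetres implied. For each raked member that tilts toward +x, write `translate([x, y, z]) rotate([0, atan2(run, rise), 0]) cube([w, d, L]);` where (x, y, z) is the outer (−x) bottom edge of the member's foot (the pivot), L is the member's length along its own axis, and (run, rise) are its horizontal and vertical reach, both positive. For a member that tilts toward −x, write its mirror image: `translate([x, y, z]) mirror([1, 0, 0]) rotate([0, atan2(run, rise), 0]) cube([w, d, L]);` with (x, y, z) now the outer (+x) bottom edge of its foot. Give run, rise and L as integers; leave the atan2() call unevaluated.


translate([217, 0, 744]) cube([114, 1251, 53]);
translate([0, 114, 0]) rotate([0, atan2(217, 744), 0]) cube([41, 54, 775]);
translate([548, 114, 0]) mirror([1, 0, 0]) rotate([0, atan2(217, 744), 0]) cube([41, 54, 775]);
translate([0, 1083, 0]) rotate([0, atan2(217, 744), 0]) cube([41, 54, 775]);
translate([548, 1083, 0]) mirror([1, 0, 0]) rotate([0, atan2(217, 744), 0]) cube([41, 54, 775]);


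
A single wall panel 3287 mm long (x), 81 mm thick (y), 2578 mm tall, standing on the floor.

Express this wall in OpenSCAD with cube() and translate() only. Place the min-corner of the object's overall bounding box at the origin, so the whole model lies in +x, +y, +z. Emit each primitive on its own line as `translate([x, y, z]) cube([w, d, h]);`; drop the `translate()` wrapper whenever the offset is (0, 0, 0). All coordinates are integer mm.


cube([3287, 81, 2578]);


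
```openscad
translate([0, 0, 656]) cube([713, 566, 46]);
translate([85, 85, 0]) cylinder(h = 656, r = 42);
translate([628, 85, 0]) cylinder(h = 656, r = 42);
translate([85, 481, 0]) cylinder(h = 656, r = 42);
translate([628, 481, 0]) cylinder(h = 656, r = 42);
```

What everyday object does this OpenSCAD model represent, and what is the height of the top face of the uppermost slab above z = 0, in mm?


A table. The table height is 702 mm.

A 713×566×46 slab sits at z = 656 on four Ø84 mm round legs — a table. The top surface is at 656 + 46 = 702 mm.


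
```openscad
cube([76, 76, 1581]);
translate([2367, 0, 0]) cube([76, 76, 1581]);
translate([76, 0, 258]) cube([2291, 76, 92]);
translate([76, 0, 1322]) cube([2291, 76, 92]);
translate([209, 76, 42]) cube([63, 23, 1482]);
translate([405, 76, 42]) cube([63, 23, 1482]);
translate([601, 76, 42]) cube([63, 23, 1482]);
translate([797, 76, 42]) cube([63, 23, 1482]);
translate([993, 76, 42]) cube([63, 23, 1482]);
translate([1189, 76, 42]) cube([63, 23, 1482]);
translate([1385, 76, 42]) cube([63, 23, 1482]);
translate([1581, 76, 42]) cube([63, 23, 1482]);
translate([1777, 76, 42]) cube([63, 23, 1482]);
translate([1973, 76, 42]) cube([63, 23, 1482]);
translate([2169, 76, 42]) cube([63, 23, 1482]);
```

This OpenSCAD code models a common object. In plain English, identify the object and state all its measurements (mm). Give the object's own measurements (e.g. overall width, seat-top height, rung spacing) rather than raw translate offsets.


A fence section. Two 76×76 mm posts, 1581 mm tall, stand on the floor with a clear span of 2291 mm between their inner faces. Two horizontal rails of 76×92 mm section span the gap between the posts with their undersides at z = 258 mm and z = 1322 mm, flush with the posts' −y face. 11 pickets, each 63 mm wide, 23 mm thick and 1482 mm tall, are fixed to the +y face of the rails with their bottoms at z = 42 mm, spaced across the span with a 133 mm gap after the −x post and between neighbouring pickets, with 135 mm left before the +x post.


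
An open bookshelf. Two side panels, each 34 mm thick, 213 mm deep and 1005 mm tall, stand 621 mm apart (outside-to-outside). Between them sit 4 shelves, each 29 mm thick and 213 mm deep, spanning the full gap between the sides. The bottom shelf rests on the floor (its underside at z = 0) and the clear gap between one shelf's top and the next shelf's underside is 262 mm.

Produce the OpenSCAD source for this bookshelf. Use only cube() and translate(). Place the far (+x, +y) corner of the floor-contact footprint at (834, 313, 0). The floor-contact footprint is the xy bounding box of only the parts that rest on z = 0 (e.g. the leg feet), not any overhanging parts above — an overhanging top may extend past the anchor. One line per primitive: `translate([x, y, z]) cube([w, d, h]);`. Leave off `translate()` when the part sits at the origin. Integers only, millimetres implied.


translate([213, 100, 0]) cube([34, 213, 1005]);
translate([800, 100, 0]) cube([34, 213, 1005]);
translate([247, 100, 0]) cube([553, 213, 29]);
translate([247, 100, 291]) cube([553, 213, 29]);
translate([247, 100, 582]) cube([553, 213, 29]);
translate([247, 100, 873]) cube([553, 213, 29]);


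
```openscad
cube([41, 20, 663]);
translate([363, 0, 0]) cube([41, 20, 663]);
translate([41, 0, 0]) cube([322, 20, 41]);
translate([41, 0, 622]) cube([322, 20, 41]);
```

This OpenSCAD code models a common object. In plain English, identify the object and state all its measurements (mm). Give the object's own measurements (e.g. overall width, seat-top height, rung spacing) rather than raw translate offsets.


A rectangular picture frame lying in the x–z plane (depth along y). The opening is 322 mm wide (x) by 581 mm tall (z), surrounded by a border 41 mm wide on all four sides. The frame is 20 mm deep and is made of two full-height vertical stiles with two horizontal rails fitted between them.


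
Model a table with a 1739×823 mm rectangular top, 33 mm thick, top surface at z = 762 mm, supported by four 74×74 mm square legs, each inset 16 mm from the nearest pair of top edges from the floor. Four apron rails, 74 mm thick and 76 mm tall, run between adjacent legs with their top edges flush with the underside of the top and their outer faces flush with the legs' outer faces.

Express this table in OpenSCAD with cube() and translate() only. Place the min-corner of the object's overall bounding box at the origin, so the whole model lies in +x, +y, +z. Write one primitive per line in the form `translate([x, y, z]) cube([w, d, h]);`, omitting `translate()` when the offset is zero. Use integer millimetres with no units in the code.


translate([0, 0, 729]) cube([1739, 823, 33]);
translate([16, 16, 0]) cube([74, 74, 729]);
translate([1649, 16, 0]) cube([74, 74, 729]);
translate([16, 733, 0]) cube([74, 74, 729]);
translate([1649, 733, 0]) cube([74, 74, 729]);
translate([90, 16, 653]) cube([1559, 74, 76]);
translate([90, 733, 653]) cube([1559, 74, 76]);
translate([16, 90, 653]) cube([74, 643, 76]);
translate([1649, 90, 653]) cube([74, 643, 76]);


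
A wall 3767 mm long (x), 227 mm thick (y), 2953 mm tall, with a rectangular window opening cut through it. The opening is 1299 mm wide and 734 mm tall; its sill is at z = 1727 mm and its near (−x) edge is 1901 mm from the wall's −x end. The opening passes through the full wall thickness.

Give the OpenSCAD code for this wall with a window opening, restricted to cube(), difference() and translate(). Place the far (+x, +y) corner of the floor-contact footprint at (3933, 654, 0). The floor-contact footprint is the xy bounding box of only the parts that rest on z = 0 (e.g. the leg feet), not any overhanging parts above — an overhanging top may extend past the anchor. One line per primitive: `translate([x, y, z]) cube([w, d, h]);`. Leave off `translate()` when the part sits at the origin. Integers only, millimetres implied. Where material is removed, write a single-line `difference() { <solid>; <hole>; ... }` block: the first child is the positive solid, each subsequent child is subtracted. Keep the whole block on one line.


difference() { translate([166, 427, 0]) cube([3767, 227, 2953]); translate([2067, 427, 1727]) cube([1299, 227, 734]); }


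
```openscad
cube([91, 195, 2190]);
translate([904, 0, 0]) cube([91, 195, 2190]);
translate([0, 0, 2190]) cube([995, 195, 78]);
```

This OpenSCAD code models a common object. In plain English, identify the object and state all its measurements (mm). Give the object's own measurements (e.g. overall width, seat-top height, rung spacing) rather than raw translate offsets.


A door frame. The clear opening is 813 mm wide and 2190 mm high. Two 91 mm wide jambs, 195 mm deep, stand either side of the opening from the floor to the top of the opening. A 78 mm thick head sits across the top of both jambs, spanning the full outside width of the frame.


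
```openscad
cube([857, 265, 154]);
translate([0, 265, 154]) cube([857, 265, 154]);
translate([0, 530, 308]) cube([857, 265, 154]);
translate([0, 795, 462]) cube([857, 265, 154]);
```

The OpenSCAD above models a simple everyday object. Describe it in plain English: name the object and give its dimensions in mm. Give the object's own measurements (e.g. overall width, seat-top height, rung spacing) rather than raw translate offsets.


A straight staircase of 4 solid steps. Each step is 857 mm wide (x), 265 mm deep (y, the going) and 154 mm tall (the rise). The first step rests on the floor; each subsequent step sits one going further in +y and one rise higher in +z, directly behind and above the previous step with no overlap.


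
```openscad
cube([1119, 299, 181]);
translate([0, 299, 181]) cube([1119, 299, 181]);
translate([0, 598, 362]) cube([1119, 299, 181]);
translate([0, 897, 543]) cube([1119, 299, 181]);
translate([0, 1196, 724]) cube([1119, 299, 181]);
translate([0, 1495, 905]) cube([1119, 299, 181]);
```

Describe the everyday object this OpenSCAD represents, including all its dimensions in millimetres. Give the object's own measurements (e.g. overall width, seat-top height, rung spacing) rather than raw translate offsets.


A straight staircase of 6 solid steps. Each step is 1119 mm wide (x), 299 mm deep (y, the going) and 181 mm tall (the rise). The first step rests on the floor; each subsequent step sits one going further in +y and one rise higher in +z, directly behind and above the previous step with no overlap.


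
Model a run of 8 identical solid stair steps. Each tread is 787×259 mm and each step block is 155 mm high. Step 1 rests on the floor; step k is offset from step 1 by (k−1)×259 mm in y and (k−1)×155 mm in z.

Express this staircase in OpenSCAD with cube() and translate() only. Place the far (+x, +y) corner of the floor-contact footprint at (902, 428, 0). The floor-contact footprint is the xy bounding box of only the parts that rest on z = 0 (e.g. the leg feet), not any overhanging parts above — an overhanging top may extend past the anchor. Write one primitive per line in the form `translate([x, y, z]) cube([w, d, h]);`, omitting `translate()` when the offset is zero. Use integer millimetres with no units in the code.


translate([115, 169, 0]) cube([787, 259, 155]);
translate([115, 428, 155]) cube([787, 259, 155]);
translate([115, 687, 310]) cube([787, 259, 155]);
translate([115, 946, 465]) cube([787, 259, 155]);
translate([115, 1205, 620]) cube([787, 259, 155]);
translate([115, 1464, 775]) cube([787, 259, 155]);
translate([115, 1723, 930]) cube([787, 259, 155]);
translate([115, 1982, 1085]) cube([787, 259, 155]);


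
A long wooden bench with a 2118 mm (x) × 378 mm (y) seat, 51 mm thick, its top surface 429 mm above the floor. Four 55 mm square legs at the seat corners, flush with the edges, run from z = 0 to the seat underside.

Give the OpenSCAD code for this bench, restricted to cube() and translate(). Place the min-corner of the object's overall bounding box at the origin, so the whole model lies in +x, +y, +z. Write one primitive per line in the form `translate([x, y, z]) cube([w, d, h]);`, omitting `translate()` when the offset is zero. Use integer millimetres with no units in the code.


translate([0, 0, 378]) cube([2118, 378, 51]);
cube([55, 55, 378]);
translate([0, 323, 0]) cube([55, 55, 378]);
translate([2063, 0, 0]) cube([55, 55, 378]);
translate([2063, 323, 0]) cube([55, 55, 378]);


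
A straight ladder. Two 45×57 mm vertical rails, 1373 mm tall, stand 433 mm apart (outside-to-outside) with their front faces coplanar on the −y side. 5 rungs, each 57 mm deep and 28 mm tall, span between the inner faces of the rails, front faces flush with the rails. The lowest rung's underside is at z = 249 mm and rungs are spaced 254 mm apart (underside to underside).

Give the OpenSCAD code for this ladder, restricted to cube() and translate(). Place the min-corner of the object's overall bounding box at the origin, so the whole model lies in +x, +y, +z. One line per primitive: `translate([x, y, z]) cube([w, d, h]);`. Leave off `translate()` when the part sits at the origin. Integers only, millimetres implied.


cube([45, 57, 1373]);
translate([388, 0, 0]) cube([45, 57, 1373]);
translate([45, 0, 249]) cube([343, 57, 28]);
translate([45, 0, 503]) cube([343, 57, 28]);
translate([45, 0, 757]) cube([343, 57, 28]);
translate([45, 0, 1011]) cube([343, 57, 28]);
translate([45, 0, 1265]) cube([343, 57, 28]);


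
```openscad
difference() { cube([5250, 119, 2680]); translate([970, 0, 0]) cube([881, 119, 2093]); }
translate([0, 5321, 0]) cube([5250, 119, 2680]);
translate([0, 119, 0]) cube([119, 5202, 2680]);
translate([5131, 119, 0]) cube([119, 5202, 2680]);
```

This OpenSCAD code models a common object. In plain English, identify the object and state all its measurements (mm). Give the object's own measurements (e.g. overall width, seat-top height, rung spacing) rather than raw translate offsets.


A single room: four walls, each 2680 mm tall and 119 mm thick, enclosing an outside footprint 5250×5440 mm (x × y), no floor or roof. The front and back walls (−y and +y sides) run the full x-width; the side walls fit between their inner faces. A door opening 881 mm wide and 2093 mm tall is cut through the front wall from the floor up, its −x edge 970 mm from the wall's −x end.


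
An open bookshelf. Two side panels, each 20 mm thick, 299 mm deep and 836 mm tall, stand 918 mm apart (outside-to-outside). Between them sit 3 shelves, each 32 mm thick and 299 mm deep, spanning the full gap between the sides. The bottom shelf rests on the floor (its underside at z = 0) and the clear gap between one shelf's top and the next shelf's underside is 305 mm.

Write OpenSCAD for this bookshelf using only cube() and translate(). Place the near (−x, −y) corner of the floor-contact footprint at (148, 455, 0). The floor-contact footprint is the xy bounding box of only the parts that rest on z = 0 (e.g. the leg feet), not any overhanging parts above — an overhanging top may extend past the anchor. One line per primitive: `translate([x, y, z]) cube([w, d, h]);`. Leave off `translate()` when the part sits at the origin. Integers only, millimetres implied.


translate([148, 455, 0]) cube([20, 299, 836]);
translate([1046, 455, 0]) cube([20, 299, 836]);
translate([168, 455, 0]) cube([878, 299, 32]);
translate([168, 455, 337]) cube([878, 299, 32]);
translate([168, 455, 674]) cube([878, 299, 32]);


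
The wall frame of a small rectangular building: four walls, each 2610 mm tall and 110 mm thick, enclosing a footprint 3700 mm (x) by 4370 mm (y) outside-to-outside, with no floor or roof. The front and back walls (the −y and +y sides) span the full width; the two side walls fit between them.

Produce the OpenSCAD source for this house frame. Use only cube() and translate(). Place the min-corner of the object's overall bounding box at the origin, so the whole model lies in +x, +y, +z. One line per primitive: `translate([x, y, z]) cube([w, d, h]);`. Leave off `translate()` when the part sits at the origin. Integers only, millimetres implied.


cube([3700, 110, 2610]);
translate([0, 4260, 0]) cube([3700, 110, 2610]);
translate([0, 110, 0]) cube([110, 4150, 2610]);
translate([3590, 110, 0]) cube([110, 4150, 2610]);


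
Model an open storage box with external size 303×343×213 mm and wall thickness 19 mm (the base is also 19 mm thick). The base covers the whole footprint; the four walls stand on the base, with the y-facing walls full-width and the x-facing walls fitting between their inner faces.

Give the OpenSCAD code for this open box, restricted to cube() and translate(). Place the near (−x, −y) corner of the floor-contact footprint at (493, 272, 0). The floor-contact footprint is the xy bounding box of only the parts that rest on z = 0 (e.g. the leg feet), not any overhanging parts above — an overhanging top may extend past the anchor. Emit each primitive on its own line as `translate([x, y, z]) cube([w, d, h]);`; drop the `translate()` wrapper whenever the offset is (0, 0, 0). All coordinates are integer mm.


translate([493, 272, 0]) cube([303, 343, 19]);
translate([493, 272, 19]) cube([303, 19, 194]);
translate([493, 596, 19]) cube([303, 19, 194]);
translate([493, 291, 19]) cube([19, 305, 194]);
translate([777, 291, 19]) cube([19, 305, 194]);


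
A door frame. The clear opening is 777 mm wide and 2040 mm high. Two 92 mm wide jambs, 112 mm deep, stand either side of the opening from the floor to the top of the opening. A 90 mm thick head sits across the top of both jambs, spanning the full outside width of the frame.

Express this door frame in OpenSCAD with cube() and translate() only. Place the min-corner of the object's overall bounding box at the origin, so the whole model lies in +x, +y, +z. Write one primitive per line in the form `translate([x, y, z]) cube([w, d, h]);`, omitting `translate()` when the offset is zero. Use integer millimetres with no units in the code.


cube([92, 112, 2040]);
translate([869, 0, 0]) cube([92, 112, 2040]);
translate([0, 0, 2040]) cube([961, 112, 90]);


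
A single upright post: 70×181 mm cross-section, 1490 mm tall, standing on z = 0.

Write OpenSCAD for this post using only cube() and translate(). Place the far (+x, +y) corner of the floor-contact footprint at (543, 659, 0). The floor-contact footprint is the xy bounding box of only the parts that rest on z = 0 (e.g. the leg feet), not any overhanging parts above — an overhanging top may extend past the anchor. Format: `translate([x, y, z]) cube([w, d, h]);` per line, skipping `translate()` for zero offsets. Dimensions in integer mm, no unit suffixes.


translate([473, 478, 0]) cube([70, 181, 1490]);


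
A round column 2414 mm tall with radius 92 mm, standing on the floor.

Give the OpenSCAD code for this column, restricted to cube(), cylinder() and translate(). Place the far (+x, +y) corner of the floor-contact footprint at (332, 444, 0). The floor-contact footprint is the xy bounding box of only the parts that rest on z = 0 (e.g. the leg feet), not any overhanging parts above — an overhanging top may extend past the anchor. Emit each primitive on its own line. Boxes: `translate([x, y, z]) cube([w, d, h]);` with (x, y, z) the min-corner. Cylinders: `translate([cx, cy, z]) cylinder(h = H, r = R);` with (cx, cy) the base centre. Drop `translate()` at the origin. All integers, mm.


translate([240, 352, 0]) cylinder(h = 2414, r = 92);


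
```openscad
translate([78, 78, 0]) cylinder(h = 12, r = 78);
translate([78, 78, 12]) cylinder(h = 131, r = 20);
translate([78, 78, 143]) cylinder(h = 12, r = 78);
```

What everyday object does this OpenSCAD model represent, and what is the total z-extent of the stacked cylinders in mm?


A spool. The overall height is 155 mm.

Three coaxial cylinders, large–small–large — a spool. Two 12 mm flanges and a 131 mm core give 12 + 131 + 12 = 155 mm.


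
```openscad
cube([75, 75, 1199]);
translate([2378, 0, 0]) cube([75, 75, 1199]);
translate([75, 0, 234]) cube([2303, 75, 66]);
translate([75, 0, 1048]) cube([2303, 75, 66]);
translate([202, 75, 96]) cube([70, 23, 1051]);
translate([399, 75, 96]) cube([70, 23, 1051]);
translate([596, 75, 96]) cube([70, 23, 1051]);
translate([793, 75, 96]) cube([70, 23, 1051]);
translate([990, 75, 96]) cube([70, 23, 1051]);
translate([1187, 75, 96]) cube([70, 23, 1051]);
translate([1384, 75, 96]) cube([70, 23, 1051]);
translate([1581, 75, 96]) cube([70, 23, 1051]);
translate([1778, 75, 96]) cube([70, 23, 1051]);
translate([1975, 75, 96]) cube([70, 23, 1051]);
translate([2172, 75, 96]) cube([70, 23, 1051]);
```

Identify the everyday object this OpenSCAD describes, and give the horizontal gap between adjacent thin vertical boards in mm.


A fence section. The picket gap is 127 mm.

Two posts, two rails, 11 pickets — a fence section. Span 2303 mm holds 11 pickets of 70 mm with 12 equal gaps: ⌊(2303 − 11·70) / 12⌋ = 127 mm.


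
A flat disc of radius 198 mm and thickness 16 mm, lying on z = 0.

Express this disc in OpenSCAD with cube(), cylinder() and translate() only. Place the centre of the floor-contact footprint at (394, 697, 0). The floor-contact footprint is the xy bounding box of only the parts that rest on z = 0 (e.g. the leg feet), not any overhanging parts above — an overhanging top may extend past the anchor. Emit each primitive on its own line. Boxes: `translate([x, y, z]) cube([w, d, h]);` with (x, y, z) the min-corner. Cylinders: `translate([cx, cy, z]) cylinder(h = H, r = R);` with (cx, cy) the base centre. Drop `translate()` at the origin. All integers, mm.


translate([394, 697, 0]) cylinder(h = 16, r = 198);


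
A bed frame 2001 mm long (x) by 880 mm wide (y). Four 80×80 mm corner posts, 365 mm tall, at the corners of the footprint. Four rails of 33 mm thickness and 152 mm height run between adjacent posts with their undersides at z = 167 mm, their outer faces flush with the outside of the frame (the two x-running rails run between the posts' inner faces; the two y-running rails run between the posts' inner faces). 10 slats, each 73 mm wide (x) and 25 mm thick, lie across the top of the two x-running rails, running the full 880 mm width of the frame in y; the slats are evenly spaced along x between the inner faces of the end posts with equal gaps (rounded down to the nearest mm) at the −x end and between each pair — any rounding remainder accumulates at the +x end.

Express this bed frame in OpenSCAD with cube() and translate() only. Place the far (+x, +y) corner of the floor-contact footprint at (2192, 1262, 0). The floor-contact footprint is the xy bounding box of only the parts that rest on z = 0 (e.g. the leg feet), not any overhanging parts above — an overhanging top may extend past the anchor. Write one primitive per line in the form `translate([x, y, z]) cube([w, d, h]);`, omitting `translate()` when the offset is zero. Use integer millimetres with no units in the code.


// slat z = rail_z + rail_h = 167 + 152 = 319
// slat gap = ⌊(1841 − 10·73) / 11⌋ = 101
translate([191, 382, 0]) cube([80, 80, 365]);
translate([191, 1182, 0]) cube([80, 80, 365]);
translate([2112, 382, 0]) cube([80, 80, 365]);
translate([2112, 1182, 0]) cube([80, 80, 365]);
translate([271, 382, 167]) cube([1841, 33, 152]);
translate([271, 1229, 167]) cube([1841, 33, 152]);
translate([191, 462, 167]) cube([33, 720, 152]);
translate([2159, 462, 167]) cube([33, 720, 152]);
translate([372, 382, 319]) cube([73, 880, 25]);
translate([546, 382, 319]) cube([73, 880, 25]);
translate([720, 382, 319]) cube([73, 880, 25]);
translate([894, 382, 319]) cube([73, 880, 25]);
translate([1068, 382, 319]) cube([73, 880, 25]);
translate([1242, 382, 319]) cube([73, 880, 25]);
translate([1416, 382, 319]) cube([73, 880, 25]);
translate([1590, 382, 319]) cube([73, 880, 25]);
translate([1764, 382, 319]) cube([73, 880, 25]);
translate([1938, 382, 319]) cube([73, 880, 25]);
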